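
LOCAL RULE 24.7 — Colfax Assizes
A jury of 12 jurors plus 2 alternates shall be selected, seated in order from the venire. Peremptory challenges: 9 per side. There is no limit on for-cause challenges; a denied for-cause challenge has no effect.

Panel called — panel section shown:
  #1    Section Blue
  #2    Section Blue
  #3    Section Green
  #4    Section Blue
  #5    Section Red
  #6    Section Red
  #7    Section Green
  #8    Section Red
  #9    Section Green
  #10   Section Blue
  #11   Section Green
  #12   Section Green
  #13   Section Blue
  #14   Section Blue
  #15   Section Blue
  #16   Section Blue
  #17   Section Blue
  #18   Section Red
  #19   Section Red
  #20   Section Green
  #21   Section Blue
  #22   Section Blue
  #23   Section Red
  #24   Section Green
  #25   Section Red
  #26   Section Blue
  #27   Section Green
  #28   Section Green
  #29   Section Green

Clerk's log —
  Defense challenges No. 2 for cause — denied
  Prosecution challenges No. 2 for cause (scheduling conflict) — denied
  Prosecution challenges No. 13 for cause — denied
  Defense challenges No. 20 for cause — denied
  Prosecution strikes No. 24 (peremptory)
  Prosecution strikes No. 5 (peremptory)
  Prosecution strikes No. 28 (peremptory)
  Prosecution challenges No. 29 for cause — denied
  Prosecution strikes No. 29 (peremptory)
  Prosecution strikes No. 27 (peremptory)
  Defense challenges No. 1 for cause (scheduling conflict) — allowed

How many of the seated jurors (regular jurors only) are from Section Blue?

5

Removed: #1, #5, #24, #27, #28, #29.
Seated jurors 1–12: #2, #3, #4, #6, #7, #8, #9, #10, #11, #12, #13, #14 (alternates #15, #16 not counted).
Of those, in Section Blue: #2, #4, #10, #13, #14 → 5.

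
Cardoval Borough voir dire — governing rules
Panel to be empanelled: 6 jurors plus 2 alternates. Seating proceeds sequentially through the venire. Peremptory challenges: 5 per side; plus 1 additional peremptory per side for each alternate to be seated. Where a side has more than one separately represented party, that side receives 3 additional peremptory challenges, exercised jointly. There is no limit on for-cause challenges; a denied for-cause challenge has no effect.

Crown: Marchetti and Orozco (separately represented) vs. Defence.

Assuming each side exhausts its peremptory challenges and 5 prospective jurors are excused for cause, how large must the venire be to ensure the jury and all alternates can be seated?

Seats to fill: 6 + 2 alternates = 8.
Peremptories — Crown: 5 + 1×2 + 3 = 10; Defence: 5 + 1×2 = 7; total 17.
For-cause removals: 5.
Minimum venire: 8 + 17 + 5 = 30.

30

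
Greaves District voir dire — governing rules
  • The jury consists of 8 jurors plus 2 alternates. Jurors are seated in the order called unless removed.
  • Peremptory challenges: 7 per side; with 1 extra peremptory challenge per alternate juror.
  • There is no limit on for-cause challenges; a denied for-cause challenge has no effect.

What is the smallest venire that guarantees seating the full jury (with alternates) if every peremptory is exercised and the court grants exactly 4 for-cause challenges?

Seats to fill: 8 + 2 alternates = 10.
Peremptories: 7 + 1×2 = 9 per side × 2 sides = 18.
For-cause removals: 4.
Minimum venire: 10 + 18 + 4 = 32.

32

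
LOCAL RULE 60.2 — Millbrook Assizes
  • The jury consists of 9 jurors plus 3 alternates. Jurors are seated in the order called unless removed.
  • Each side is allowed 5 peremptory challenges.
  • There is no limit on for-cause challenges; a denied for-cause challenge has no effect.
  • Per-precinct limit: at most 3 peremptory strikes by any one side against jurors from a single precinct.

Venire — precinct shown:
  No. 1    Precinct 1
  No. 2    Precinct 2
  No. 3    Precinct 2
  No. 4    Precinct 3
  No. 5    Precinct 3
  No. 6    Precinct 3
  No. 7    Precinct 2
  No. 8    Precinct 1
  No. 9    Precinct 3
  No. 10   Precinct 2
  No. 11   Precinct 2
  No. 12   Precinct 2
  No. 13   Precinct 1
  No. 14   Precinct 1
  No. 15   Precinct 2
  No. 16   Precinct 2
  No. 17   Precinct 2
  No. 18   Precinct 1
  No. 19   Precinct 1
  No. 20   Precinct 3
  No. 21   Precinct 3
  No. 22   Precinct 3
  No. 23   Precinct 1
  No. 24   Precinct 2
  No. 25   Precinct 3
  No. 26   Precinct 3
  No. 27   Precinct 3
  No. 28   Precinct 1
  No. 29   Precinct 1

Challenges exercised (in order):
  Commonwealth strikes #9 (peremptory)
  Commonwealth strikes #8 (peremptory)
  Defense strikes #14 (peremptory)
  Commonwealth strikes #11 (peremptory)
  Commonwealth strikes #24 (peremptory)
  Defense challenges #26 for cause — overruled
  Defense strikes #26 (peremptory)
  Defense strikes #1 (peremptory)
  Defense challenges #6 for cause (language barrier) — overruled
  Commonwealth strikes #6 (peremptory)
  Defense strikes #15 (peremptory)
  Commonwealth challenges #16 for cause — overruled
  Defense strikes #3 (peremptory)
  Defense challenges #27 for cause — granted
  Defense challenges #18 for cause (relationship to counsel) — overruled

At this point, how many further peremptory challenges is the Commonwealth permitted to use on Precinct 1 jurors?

0

Commonwealth peremptories so far: #9, #8, #11, #24, #6 — 5 of 5 used, 0 left overall.
Against Precinct 1: #8 — 1 used; per-precinct cap 3 leaves 2.
Binding limit: min(0, 2) = 0.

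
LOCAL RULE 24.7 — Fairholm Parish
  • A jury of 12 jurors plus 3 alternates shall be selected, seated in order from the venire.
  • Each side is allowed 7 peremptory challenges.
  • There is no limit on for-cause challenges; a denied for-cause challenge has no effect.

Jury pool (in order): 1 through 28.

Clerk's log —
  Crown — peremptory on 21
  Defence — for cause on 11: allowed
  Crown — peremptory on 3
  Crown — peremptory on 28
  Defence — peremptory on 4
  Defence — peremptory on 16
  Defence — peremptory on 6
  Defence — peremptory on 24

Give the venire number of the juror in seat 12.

Removed: #3, #4, #6, #11, #16, #21, #24, #28.
Filling seats in venire order through position 12: #1, #2, #5, #7, #8, #9, #10, #12, #13, #14, #15, #17.
So seat 12 is #17.

17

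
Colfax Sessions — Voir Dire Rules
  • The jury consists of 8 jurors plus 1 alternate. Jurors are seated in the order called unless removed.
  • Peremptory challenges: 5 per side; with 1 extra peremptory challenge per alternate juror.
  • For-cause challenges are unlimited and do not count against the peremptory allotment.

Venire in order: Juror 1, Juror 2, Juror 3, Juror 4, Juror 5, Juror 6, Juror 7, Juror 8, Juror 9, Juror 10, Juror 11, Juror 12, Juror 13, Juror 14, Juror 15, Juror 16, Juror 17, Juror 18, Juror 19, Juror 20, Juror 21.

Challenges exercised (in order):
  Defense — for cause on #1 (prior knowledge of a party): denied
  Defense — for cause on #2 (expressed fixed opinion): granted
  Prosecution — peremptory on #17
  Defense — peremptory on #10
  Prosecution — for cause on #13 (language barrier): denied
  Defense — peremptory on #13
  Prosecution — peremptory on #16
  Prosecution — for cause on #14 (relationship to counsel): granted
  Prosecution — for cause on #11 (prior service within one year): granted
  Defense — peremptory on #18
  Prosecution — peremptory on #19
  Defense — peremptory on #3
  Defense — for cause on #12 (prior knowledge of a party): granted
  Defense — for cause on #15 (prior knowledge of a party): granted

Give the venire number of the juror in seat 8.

Removed: #2, #3, #10, #11, #12, #13, #14, #15, #16, #17, #18, #19. (#1 stays — for-cause denied.)
Seating in order: seats 1–8 → #1, #4, #5, #6, #7, #8, #9, #20; alternates → #21.
So seat 8 is #20.

20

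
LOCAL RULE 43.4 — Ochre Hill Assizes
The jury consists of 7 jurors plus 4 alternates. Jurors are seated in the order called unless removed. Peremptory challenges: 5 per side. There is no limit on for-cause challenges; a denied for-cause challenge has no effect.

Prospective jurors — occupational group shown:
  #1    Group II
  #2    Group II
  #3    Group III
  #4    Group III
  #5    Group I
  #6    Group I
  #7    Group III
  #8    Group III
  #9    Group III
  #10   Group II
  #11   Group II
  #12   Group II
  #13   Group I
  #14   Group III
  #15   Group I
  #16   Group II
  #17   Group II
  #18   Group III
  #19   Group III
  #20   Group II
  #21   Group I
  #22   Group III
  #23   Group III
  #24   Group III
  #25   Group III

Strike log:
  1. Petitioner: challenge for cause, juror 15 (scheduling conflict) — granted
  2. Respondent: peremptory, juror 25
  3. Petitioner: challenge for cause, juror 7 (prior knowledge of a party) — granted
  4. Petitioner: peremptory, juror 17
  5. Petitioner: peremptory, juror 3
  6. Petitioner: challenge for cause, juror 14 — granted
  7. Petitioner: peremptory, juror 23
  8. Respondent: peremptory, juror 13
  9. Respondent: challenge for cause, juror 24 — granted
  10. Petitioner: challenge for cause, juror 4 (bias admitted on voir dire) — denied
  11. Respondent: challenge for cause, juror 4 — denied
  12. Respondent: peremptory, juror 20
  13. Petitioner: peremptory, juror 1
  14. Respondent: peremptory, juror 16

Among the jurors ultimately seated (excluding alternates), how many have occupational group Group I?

Removed: #1, #3, #7, #13, #14, #15, #16, #17, #20, #23, #24, #25.
Seated jurors 1–7: #2, #4, #5, #6, #8, #9, #10 (alternates #11, #12, #18, #19 not counted).
Of those, in Group I: #5, #6 → 2.

2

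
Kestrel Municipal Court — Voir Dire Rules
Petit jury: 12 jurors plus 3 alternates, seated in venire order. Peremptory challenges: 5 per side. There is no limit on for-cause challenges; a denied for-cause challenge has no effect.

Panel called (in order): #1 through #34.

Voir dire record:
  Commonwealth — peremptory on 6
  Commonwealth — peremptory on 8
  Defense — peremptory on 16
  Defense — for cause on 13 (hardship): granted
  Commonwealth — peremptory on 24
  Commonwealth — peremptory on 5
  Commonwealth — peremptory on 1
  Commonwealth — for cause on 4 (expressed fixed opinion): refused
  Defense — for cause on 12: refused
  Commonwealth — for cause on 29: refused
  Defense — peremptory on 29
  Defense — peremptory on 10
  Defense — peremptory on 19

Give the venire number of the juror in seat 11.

Removed: #1, #5, #6, #8, #10, #13, #16, #19, #24, #29. (#4, #12 stay — for-cause denied.)
Seating in order: seats 1–12 → #2, #3, #4, #7, #9, #11, #12, #14, #15, #17, #18, #20; alternates → #21, #22, #23.
So seat 11 is #18.

18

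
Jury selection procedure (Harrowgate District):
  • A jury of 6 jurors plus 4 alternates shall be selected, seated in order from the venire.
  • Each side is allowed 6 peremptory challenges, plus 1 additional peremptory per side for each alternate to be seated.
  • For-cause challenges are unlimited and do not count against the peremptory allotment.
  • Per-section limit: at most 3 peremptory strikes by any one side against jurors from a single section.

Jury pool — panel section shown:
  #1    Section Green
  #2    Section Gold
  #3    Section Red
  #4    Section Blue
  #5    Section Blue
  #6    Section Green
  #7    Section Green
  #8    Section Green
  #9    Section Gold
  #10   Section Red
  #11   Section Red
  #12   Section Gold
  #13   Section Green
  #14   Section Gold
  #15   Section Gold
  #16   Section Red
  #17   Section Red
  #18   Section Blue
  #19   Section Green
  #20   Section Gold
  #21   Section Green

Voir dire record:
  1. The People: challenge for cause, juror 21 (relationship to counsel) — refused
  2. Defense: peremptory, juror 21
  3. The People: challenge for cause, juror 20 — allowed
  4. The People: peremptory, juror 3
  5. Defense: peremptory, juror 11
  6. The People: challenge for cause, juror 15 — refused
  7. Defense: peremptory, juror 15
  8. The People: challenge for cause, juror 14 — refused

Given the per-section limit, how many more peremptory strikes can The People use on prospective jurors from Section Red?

The People peremptories so far: #3 — 1 of 10 used, 9 left overall.
Against Section Red: #3 — 1 used; per-section cap 3 leaves 2.
Binding limit: min(9, 2) = 2.

2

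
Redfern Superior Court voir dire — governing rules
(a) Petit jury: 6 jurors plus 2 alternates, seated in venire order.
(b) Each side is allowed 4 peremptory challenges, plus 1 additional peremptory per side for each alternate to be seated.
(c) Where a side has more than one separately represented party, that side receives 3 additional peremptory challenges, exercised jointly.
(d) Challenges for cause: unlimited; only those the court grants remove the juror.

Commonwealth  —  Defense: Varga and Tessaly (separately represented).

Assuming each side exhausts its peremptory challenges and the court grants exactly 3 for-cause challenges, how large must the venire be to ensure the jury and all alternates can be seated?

Seats to fill: 6 + 2 alternates = 8.
Peremptories — Commonwealth: 4 + 1×2 = 6; Defense: 4 + 1×2 + 3 = 9; total 15.
For-cause removals: 3.
Minimum venire: 8 + 15 + 3 = 26.

26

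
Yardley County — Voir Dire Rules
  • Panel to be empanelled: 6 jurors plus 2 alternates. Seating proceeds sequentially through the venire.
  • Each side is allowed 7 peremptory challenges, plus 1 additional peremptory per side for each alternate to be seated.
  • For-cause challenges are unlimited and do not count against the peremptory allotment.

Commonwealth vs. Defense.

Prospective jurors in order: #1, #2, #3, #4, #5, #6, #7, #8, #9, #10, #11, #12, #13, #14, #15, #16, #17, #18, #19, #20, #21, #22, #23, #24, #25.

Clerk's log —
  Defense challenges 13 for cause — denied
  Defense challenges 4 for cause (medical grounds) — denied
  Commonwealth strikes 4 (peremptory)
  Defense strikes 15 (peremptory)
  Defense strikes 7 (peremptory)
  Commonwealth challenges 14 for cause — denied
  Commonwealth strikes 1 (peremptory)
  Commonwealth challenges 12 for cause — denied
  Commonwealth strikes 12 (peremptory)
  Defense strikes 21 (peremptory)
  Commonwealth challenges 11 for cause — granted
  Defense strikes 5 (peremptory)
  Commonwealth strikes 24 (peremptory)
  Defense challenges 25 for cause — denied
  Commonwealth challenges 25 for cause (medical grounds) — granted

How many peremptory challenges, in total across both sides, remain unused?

10

Commonwealth allotment: 7 base + 1 × 2 alternates = 9. Defense allotment: 7 base + 1 × 2 alternates = 9.
Commonwealth peremptories used: #4, #1, #12, #24 — 4 (for-cause on #14, #12, #11, #25 don't count).
Defense peremptories used: #15, #7, #21, #5 — 4 (for-cause on #13, #4, #25 don't count).
Remaining: (9 − 4) + (9 − 4) = 10.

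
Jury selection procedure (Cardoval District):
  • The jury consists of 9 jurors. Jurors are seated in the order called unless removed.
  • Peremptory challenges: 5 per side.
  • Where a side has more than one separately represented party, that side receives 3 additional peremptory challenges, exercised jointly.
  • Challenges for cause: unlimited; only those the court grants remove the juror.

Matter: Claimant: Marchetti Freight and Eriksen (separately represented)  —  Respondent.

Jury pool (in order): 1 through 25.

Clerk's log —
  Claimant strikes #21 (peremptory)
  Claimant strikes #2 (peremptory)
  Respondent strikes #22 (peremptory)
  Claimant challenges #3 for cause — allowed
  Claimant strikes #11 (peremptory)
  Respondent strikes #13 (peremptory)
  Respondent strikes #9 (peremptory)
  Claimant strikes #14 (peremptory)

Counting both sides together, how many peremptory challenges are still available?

6

Claimant allotment: 5 base + 3 multi-party = 8. Respondent allotment: 5.
Claimant peremptories used: #21, #2, #11, #14 — 4 (the for-cause on #3 doesn't count).
Respondent peremptories used: #22, #13, #9 — 3.
Remaining: (8 − 4) + (5 − 3) = 6.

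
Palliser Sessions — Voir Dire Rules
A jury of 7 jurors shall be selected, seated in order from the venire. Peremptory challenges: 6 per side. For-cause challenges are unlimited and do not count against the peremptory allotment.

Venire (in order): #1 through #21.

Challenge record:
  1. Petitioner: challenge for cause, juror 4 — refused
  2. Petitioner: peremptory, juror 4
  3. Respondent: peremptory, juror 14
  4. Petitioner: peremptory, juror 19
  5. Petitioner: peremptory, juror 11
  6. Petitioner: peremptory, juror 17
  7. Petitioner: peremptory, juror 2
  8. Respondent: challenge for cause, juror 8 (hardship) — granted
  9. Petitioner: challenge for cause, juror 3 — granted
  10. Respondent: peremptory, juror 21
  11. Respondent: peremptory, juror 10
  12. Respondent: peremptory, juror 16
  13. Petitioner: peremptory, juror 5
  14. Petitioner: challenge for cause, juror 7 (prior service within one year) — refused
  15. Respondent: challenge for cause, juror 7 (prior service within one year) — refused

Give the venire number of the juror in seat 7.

15

Removed: #2, #3, #4, #5, #8, #10, #11, #14, #16, #17, #19, #21. (#7 stays — for-cause denied.)
Seating in order: seats 1–7 → #1, #6, #7, #9, #12, #13, #15.
So seat 7 is #15.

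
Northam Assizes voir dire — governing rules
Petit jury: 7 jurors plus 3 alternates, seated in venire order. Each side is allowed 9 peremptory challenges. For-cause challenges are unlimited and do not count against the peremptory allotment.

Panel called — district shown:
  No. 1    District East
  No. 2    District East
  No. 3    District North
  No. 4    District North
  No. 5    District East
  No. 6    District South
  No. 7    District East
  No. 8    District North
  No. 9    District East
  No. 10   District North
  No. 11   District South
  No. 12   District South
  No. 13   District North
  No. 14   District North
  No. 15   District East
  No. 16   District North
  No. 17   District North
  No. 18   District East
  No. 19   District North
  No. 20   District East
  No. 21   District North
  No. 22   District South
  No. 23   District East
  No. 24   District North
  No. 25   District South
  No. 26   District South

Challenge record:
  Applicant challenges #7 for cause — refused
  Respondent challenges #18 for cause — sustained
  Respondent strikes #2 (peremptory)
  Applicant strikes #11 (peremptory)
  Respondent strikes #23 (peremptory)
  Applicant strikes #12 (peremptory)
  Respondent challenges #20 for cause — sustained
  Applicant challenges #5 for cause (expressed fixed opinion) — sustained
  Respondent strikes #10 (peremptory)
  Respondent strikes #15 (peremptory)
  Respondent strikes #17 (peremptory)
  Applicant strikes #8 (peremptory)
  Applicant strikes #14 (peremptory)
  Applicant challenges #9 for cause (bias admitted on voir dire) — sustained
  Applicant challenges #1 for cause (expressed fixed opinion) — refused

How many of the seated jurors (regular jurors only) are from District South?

1

Removed: #2, #5, #8, #9, #10, #11, #12, #14, #15, #17, #18, #20, #23.
Seated jurors 1–7: #1, #3, #4, #6, #7, #13, #16 (alternates #19, #21, #22 not counted).
Of those, in District South: #6 → 1.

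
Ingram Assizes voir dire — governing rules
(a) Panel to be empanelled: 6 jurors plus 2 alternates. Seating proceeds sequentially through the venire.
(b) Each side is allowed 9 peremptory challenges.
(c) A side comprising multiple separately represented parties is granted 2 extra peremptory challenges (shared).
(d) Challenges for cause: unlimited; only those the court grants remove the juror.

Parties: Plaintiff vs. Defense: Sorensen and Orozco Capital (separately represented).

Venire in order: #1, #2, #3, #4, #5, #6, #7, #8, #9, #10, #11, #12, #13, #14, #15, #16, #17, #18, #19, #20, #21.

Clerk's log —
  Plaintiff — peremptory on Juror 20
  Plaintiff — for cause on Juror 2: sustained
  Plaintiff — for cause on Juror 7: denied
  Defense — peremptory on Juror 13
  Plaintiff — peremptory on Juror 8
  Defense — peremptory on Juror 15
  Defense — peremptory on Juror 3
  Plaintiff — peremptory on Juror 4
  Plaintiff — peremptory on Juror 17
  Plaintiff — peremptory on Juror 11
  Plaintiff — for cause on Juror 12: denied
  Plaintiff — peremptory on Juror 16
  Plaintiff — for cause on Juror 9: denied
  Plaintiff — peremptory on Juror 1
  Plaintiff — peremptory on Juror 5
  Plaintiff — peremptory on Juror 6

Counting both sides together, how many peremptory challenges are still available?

8

Plaintiff allotment: 9. Defense allotment: 9 base + 2 multi-party = 11.
Plaintiff peremptories used: #20, #8, #4, #17, #11, #16, #1, #5, #6 — 9 (for-cause on #2, #7, #12, #9 don't count).
Defense peremptories used: #13, #15, #3 — 3.
Remaining: (9 − 9) + (11 − 3) = 8.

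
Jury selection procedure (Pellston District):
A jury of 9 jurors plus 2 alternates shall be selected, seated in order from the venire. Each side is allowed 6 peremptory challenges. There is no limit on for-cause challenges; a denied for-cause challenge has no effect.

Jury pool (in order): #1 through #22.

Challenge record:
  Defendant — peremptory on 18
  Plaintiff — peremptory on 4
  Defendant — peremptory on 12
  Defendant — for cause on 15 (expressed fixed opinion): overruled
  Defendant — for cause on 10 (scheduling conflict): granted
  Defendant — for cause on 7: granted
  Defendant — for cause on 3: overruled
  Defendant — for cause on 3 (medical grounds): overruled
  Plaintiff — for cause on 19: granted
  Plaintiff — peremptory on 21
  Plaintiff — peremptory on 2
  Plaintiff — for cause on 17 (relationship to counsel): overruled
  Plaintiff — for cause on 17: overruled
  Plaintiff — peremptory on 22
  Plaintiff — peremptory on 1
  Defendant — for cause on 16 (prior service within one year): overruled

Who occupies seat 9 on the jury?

15

Removed: #1, #2, #4, #7, #10, #12, #18, #19, #21, #22. (#3, #15, #16, #17 stay — for-cause denied.)
Filling seats in venire order through position 9: #3, #5, #6, #8, #9, #11, #13, #14, #15.
So seat 9 is #15.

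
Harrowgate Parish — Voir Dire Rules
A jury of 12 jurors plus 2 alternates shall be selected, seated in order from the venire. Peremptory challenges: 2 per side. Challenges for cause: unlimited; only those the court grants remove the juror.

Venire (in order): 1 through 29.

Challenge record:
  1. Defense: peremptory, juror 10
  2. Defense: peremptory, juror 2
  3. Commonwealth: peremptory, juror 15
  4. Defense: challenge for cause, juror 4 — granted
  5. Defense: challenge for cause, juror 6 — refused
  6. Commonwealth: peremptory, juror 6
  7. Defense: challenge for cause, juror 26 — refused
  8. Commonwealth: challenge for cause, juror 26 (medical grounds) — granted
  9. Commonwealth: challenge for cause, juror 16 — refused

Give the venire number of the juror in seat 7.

Removed: #2, #4, #6, #10, #15, #26. (#16 stays — for-cause denied.)
Filling seats in venire order through position 7: #1, #3, #5, #7, #8, #9, #11.
So seat 7 is #11.

11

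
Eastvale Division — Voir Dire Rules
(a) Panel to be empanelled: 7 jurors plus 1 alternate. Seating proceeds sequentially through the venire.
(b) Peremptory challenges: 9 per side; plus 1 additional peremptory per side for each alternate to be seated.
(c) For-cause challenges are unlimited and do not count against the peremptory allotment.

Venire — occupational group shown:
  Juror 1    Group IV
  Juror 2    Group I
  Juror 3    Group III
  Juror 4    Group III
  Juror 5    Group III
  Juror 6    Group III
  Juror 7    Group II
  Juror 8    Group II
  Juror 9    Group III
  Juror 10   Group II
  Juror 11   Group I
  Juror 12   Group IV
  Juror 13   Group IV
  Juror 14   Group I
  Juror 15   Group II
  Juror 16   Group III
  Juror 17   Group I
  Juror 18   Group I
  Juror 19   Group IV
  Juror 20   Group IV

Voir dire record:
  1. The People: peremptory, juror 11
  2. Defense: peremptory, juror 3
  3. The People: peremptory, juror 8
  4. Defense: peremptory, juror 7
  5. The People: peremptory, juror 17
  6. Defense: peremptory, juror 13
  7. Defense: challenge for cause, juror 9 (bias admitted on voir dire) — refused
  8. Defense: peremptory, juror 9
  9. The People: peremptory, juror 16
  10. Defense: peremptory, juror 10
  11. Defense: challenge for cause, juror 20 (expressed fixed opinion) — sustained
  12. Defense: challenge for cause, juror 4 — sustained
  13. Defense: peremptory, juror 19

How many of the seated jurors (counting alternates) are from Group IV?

2

Removed: #3, #4, #7, #8, #9, #10, #11, #13, #16, #17, #19, #20.
Seated (8 incl. alternates): #1, #2, #5, #6, #12, #14, #15, #18.
Of those, in Group IV: #1, #12 → 2.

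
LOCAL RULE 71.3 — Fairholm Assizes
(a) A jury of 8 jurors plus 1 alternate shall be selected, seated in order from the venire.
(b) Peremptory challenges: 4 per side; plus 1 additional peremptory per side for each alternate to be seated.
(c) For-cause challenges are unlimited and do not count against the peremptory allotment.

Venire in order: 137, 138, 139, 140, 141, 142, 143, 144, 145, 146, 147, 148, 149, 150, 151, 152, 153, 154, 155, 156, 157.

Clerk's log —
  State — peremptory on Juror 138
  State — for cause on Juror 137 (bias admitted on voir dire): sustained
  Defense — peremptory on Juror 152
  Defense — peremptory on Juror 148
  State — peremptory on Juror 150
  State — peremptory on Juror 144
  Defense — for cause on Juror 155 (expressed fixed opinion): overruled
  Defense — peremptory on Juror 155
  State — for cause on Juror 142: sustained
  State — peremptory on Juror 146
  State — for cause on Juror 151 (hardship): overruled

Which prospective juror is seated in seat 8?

151

Removed: #137, #138, #142, #144, #146, #148, #150, #152, #155. (#151 stays — for-cause denied.)
Seating in order: seats 1–8 → #139, #140, #141, #143, #145, #147, #149, #151; alternates → #153.
So seat 8 is #151.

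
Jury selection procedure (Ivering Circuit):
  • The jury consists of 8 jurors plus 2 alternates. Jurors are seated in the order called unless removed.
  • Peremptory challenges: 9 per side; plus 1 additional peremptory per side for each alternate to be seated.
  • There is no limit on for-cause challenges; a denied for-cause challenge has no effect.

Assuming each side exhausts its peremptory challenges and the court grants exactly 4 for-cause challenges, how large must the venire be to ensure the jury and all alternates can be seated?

Seats to fill: 8 + 2 alternates = 10.
Peremptories: 9 + 1×2 = 11 per side × 2 sides = 22.
For-cause removals: 4.
Minimum venire: 10 + 22 + 4 = 36.

36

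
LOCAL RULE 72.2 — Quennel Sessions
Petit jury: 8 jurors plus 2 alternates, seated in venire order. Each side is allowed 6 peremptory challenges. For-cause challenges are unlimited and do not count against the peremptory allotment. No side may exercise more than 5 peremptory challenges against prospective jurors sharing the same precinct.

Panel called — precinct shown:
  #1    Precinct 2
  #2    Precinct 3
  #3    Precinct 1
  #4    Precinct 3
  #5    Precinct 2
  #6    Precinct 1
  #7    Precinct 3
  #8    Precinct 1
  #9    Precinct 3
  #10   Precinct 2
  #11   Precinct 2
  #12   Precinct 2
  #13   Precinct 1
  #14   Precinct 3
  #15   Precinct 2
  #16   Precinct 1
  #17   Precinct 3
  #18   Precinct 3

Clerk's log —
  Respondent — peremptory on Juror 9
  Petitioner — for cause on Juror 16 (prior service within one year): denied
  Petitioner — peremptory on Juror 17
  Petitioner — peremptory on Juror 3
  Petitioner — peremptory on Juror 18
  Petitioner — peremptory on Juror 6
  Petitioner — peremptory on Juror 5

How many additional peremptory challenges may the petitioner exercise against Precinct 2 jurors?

1

Petitioner peremptories so far: #17, #3, #18, #6, #5 — 5 of 6 used, 1 left overall.
Against Precinct 2: #5 — 1 used; per-precinct cap 5 leaves 4.
Binding limit: min(1, 4) = 1.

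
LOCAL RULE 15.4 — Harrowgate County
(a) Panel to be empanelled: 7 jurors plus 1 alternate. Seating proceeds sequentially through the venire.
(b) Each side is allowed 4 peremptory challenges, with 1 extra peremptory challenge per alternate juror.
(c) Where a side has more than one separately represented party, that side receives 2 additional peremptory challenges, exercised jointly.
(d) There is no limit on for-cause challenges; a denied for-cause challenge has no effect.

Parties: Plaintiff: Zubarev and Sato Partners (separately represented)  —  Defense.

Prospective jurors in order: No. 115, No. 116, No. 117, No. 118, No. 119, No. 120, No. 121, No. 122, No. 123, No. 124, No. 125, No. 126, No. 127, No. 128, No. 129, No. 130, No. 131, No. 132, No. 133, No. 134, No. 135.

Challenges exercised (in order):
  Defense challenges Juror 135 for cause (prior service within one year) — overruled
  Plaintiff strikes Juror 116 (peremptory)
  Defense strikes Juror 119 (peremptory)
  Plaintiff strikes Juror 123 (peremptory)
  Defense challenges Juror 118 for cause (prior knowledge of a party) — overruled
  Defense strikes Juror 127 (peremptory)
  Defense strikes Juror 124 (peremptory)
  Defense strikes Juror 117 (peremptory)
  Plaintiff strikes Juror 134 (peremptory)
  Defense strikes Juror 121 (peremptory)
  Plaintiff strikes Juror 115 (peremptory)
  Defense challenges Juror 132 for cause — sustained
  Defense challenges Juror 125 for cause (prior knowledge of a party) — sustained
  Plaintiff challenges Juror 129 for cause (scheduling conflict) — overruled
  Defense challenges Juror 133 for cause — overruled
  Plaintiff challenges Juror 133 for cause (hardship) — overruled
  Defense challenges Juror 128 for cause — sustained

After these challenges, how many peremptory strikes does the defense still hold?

0

Defense allotment: 4 base + 1 × 1 alternate = 5.
Defense peremptories used: #119, #127, #124, #117, #121 — 5 (for-cause on #135, #118, #132, #125, #133, #128 don't count).
Remaining: 5 − 5 = 0.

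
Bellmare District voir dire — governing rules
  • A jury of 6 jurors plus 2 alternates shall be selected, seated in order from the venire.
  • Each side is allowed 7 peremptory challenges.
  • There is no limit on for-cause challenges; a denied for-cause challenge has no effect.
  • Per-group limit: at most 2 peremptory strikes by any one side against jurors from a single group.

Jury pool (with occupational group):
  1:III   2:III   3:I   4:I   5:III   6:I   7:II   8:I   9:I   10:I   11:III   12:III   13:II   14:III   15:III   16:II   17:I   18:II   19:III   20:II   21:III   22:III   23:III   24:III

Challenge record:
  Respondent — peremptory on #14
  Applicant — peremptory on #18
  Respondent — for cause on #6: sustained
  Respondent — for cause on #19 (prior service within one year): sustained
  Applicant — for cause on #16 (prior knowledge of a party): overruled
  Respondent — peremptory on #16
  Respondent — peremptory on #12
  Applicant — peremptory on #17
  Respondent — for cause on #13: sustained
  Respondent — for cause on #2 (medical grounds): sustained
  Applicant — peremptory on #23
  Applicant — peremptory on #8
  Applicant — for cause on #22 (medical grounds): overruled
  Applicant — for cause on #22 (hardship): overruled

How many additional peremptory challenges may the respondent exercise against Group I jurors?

Respondent peremptories so far: #14, #16, #12 — 3 of 7 used, 4 left overall.
Against Group I: none yet — per-group cap 2 leaves 2.
Binding limit: min(4, 2) = 2.

2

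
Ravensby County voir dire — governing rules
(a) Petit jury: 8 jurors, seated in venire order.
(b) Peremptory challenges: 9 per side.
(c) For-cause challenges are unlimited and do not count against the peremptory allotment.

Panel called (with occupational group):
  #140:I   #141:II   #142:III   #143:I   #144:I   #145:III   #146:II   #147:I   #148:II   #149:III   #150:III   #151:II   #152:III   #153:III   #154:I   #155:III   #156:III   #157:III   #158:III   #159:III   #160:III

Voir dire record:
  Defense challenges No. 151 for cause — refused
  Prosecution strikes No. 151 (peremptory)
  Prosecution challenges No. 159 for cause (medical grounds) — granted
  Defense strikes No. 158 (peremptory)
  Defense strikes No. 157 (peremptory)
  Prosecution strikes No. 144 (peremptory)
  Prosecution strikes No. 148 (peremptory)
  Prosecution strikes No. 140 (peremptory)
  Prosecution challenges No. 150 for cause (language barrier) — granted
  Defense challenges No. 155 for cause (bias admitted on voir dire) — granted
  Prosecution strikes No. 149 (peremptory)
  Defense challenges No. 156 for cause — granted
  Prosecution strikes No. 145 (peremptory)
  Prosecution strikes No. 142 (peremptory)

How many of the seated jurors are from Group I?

Removed: #140, #142, #144, #145, #148, #149, #150, #151, #155, #156, #157, #158, #159.
Seated jurors 1–8: #141, #143, #146, #147, #152, #153, #154, #160.
Of those, in Group I: #143, #147, #154 → 3.

3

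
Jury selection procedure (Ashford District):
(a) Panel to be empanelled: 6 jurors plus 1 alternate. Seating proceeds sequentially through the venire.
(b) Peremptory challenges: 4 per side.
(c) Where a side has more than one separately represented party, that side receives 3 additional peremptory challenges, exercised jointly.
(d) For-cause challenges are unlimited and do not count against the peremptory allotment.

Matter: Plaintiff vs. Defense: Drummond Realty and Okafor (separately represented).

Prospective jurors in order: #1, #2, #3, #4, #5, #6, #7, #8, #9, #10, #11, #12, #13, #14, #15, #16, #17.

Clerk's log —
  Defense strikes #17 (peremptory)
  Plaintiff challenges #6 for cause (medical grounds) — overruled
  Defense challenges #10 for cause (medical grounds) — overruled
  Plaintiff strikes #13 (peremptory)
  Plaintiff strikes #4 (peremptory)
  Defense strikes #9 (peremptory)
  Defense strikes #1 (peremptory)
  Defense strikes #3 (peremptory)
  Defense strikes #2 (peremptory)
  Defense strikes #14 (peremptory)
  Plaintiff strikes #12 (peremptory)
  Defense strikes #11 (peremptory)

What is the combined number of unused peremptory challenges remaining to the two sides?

1

Plaintiff allotment: 4. Defense allotment: 4 base + 3 multi-party = 7.
Plaintiff peremptories used: #13, #4, #12 — 3 (the for-cause on #6 doesn't count).
Defense peremptories used: #17, #9, #1, #3, #2, #14, #11 — 7 (the for-cause on #10 doesn't count).
Remaining: (4 − 3) + (7 − 7) = 1.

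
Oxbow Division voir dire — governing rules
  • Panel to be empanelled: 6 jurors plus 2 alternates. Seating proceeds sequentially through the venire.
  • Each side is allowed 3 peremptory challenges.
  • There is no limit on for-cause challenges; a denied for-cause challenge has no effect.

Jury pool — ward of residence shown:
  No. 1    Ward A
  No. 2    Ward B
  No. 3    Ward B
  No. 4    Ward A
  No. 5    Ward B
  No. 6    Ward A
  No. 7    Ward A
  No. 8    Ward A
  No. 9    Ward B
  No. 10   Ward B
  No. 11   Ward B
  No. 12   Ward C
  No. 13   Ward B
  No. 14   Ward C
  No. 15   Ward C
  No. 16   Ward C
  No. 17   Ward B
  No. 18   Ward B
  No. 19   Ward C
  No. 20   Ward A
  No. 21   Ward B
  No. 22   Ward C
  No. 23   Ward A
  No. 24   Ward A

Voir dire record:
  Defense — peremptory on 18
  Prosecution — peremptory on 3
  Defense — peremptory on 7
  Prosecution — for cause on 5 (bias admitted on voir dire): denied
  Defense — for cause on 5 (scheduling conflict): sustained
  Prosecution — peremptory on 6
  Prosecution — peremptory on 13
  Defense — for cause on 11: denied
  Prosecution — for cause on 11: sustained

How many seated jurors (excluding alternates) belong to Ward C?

Removed: #3, #5, #6, #7, #11, #13, #18.
Seated jurors 1–6: #1, #2, #4, #8, #9, #10 (alternates #12, #14 not counted).
None of those are in Ward C → 0.

0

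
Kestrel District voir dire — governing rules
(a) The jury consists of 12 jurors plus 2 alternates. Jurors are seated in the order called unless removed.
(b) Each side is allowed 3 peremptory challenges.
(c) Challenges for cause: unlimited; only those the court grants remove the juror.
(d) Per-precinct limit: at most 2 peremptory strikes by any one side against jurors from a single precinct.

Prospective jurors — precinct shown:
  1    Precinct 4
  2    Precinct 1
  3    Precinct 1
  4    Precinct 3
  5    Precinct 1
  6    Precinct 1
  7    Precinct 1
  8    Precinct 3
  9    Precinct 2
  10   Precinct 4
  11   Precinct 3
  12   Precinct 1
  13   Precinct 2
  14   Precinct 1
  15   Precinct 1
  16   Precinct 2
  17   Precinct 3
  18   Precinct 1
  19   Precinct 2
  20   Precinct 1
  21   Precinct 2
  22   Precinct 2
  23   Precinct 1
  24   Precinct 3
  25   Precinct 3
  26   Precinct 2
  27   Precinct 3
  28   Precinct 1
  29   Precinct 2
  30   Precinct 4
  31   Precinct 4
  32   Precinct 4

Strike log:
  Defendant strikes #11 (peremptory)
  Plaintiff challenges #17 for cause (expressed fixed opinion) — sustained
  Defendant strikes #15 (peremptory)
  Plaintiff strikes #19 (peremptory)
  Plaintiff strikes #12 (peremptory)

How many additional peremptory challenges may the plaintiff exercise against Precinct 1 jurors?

Plaintiff peremptories so far: #19, #12 — 2 of 3 used, 1 left overall.
Against Precinct 1: #12 — 1 used; per-precinct cap 2 leaves 1.
Binding limit: min(1, 1) = 1.

1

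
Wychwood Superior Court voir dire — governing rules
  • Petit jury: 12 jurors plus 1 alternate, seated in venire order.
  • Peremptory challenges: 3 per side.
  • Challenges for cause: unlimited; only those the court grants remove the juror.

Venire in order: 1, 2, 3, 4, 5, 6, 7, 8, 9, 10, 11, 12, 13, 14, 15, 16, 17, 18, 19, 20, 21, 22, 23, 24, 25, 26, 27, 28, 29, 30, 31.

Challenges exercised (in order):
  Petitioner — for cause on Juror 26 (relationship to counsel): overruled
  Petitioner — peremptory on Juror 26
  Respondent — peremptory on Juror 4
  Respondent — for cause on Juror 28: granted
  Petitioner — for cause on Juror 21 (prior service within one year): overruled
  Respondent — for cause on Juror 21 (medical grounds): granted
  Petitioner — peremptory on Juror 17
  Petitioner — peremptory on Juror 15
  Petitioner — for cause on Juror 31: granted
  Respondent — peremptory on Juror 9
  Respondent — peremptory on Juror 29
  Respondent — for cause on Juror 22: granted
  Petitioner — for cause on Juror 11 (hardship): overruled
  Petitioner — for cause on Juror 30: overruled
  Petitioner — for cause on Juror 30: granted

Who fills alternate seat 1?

16

Removed: #4, #9, #15, #17, #21, #22, #26, #28, #29, #30, #31. (#11 stays — for-cause denied.)
Filling seats in venire order through position 13: #1, #2, #3, #5, #6, #7, #8, #10, #11, #12, #13, #14, #16.
So alternate 1 is #16.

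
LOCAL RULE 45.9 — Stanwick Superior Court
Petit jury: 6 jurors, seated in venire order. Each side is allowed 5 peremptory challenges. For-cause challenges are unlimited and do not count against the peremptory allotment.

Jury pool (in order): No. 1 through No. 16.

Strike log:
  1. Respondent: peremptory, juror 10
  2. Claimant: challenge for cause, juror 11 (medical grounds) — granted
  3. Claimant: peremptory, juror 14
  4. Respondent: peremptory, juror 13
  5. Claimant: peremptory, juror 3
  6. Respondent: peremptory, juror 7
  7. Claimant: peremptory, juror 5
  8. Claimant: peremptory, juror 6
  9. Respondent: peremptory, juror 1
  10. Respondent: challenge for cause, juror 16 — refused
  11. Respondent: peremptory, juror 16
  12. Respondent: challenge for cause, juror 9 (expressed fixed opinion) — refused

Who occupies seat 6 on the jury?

Removed: #1, #3, #5, #6, #7, #10, #11, #13, #14, #16. (#9 stays — for-cause denied.)
Filling seats in venire order through position 6: #2, #4, #8, #9, #12, #15.
So seat 6 is #15.

15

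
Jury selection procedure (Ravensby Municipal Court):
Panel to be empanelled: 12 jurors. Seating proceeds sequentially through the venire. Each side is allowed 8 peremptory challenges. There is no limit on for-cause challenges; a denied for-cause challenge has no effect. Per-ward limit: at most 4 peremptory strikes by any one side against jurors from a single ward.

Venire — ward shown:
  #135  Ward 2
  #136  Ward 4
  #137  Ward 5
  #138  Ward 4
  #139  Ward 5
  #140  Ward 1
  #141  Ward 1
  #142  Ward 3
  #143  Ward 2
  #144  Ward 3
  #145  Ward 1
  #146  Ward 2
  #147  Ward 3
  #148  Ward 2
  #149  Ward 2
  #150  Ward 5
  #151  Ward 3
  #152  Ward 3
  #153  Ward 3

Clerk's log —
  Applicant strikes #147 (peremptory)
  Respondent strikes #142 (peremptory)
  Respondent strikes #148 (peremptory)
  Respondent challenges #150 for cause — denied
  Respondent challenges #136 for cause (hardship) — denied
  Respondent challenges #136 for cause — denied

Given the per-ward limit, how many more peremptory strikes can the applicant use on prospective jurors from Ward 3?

3

Applicant peremptories so far: #147 — 1 of 8 used, 7 left overall.
Against Ward 3: #147 — 1 used; per-ward cap 4 leaves 3.
Binding limit: min(7, 3) = 3.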